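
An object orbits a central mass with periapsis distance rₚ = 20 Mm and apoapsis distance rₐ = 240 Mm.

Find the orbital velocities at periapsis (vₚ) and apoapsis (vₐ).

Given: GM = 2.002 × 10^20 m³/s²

Convert to SI: rₚ = 20 Mm = 2e+07 m; rₐ = 240 Mm = 2.4e+08 m.
Use the vis-viva equation v² = GM(2/r − 1/a) with a = (rₚ + rₐ)/2 = (2e+07 + 2.4e+08)/2 = 1.3e+08 m.
vₚ = √(GM · (2/rₚ − 1/a)) = √(2.002e+20 · (2/2e+07 − 1/1.3e+08)) m/s ≈ 4.299e+06 m/s = 4299 km/s.
vₐ = √(GM · (2/rₐ − 1/a)) = √(2.002e+20 · (2/2.4e+08 − 1/1.3e+08)) m/s ≈ 3.582e+05 m/s = 358.2 km/s.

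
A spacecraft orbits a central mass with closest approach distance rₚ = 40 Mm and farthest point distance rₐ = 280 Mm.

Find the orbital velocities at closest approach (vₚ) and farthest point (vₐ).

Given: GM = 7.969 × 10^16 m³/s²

Convert to SI: rₚ = 40 Mm = 4e+07 m; rₐ = 280 Mm = 2.8e+08 m.
Use the vis-viva equation v² = GM(2/r − 1/a) with a = (rₚ + rₐ)/2 = (4e+07 + 2.8e+08)/2 = 1.6e+08 m.
vₚ = √(GM · (2/rₚ − 1/a)) = √(7.969e+16 · (2/4e+07 − 1/1.6e+08)) m/s ≈ 5.905e+04 m/s = 59.05 km/s.
vₐ = √(GM · (2/rₐ − 1/a)) = √(7.969e+16 · (2/2.8e+08 − 1/1.6e+08)) m/s ≈ 8435 m/s = 8.435 km/s.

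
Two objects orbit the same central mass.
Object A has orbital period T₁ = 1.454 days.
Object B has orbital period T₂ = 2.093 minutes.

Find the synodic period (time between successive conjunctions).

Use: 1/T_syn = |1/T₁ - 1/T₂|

Convert to SI: T₁ = 1.454 days = 125626 s; T₂ = 2.093 minutes = 125.58 s.
T_syn = |T₁ · T₂ / (T₁ − T₂)|.
T_syn = |125626 · 125.58 / (125626 − 125.58)| s ≈ 125.7 s = 2.095 minutes.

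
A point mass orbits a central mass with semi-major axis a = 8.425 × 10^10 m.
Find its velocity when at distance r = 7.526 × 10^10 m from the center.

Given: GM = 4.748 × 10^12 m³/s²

Vis-viva: v = √(GM · (2/r − 1/a)).
2/r − 1/a = 2/7.526e+10 − 1/8.425e+10 = 1.47051e-11 m⁻¹.
v = √(4.748e+12 · 1.47051e-11) m/s ≈ 8.356 m/s = 8.356 m/s.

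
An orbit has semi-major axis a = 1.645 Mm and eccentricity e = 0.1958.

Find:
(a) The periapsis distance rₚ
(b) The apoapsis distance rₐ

Convert to SI: a = 1.645 Mm = 1.645e+06 m.
(a) rₚ = a(1 − e) = 1.645e+06 · (1 − 0.1958) = 1.645e+06 · 0.8042 ≈ 1.323e+06 m = 1.323 Mm.
(b) rₐ = a(1 + e) = 1.645e+06 · (1 + 0.1958) = 1.645e+06 · 1.1958 ≈ 1.967e+06 m = 1.967 Mm.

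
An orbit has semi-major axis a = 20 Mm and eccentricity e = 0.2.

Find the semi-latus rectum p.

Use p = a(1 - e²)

Convert to SI: a = 20 Mm = 2e+07 m.
p = a (1 − e²).
p = 2e+07 · (1 − (0.2)²) = 2e+07 · 0.96 ≈ 1.92e+07 m = 19.2 Mm.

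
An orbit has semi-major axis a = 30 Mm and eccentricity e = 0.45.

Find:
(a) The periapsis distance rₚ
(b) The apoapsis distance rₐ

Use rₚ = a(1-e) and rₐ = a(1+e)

Convert to SI: a = 30 Mm = 3e+07 m.
(a) rₚ = a(1 − e) = 3e+07 · (1 − 0.45) = 3e+07 · 0.55 ≈ 1.65e+07 m = 16.5 Mm.
(b) rₐ = a(1 + e) = 3e+07 · (1 + 0.45) = 3e+07 · 1.45 ≈ 4.35e+07 m = 43.5 Mm.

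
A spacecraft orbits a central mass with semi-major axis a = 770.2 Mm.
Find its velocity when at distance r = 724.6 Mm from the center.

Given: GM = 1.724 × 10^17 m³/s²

Convert to SI: a = 770.2 Mm = 7.702e+08 m; r = 724.6 Mm = 7.246e+08 m.
Vis-viva: v = √(GM · (2/r − 1/a)).
2/r − 1/a = 2/7.246e+08 − 1/7.702e+08 = 1.46178e-09 m⁻¹.
v = √(1.724e+17 · 1.46178e-09) m/s ≈ 1.587e+04 m/s = 15.87 km/s.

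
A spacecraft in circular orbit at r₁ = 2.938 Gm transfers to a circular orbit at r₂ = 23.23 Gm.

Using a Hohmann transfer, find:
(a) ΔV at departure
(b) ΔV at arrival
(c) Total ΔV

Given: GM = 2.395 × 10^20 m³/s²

Convert to SI: r₁ = 2.938 Gm = 2.938e+09 m; r₂ = 23.23 Gm = 2.323e+10 m.
Transfer semi-major axis: a_t = (r₁ + r₂)/2 = (2.938e+09 + 2.323e+10)/2 = 1.3084e+10 m.
Circular speeds: v₁ = √(GM/r₁) = 285514 m/s, v₂ = √(GM/r₂) = 101538 m/s.
Transfer speeds (vis-viva v² = GM(2/r − 1/a_t)): v₁ᵗ = 380436 m/s, v₂ᵗ = 48115.4 m/s.
(a) ΔV₁ = |v₁ᵗ − v₁| ≈ 9.492e+04 m/s = 94.92 km/s.
(b) ΔV₂ = |v₂ − v₂ᵗ| ≈ 5.342e+04 m/s = 53.42 km/s.
(c) ΔV_total = ΔV₁ + ΔV₂ ≈ 1.483e+05 m/s = 148.3 km/s.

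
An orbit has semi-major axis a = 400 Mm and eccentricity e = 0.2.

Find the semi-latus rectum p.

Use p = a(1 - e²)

Convert to SI: a = 400 Mm = 4e+08 m.
p = a (1 − e²).
p = 4e+08 · (1 − (0.2)²) = 4e+08 · 0.96 ≈ 3.84e+08 m = 384 Mm.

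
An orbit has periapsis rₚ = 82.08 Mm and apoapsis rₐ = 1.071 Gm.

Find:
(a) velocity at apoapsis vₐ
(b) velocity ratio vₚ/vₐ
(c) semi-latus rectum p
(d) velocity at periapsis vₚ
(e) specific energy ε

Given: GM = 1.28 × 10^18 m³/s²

Convert to SI: rₚ = 82.08 Mm = 8.208e+07 m; rₐ = 1.071 Gm = 1.071e+09 m.
(a) With a = (rₚ + rₐ)/2 = 5.7654e+08 m, vₐ = √(GM (2/rₐ − 1/a)) = √(1.28e+18 · (2/1.071e+09 − 1/5.7654e+08)) m/s ≈ 1.304e+04 m/s
(b) Conservation of angular momentum (rₚvₚ = rₐvₐ) gives vₚ/vₐ = rₐ/rₚ = 1.071e+09/8.208e+07 ≈ 13.05
(c) From a = (rₚ + rₐ)/2 = 5.7654e+08 m and e = (rₐ − rₚ)/(rₐ + rₚ) = 0.857633, p = a(1 − e²) = 5.7654e+08 · (1 − (0.857633)²) ≈ 1.525e+08 m
(d) With a = (rₚ + rₐ)/2 = 5.7654e+08 m, vₚ = √(GM (2/rₚ − 1/a)) = √(1.28e+18 · (2/8.208e+07 − 1/5.7654e+08)) m/s ≈ 1.702e+05 m/s
(e) With a = (rₚ + rₐ)/2 = 5.7654e+08 m, ε = −GM/(2a) = −1.28e+18/(2 · 5.7654e+08) J/kg ≈ -1.11e+09 J/kg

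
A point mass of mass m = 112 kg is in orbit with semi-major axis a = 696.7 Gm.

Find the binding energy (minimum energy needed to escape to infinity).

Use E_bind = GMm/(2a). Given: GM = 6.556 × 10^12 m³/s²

Convert to SI: a = 696.7 Gm = 6.967e+11 m.
Total orbital energy is E = −GMm/(2a); binding energy is E_bind = −E = GMm/(2a).
E_bind = 6.556e+12 · 112 / (2 · 6.967e+11) J ≈ 527 J = 527 J.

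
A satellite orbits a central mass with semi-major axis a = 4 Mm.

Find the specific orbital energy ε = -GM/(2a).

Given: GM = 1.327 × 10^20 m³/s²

Convert to SI: a = 4 Mm = 4e+06 m.
ε = −GM / (2a).
ε = −1.327e+20 / (2 · 4e+06) J/kg ≈ -1.659e+13 J/kg = -1.659e+04 GJ/kg.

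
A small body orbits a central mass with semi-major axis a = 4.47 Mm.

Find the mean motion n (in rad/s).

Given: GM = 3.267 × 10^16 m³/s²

Convert to SI: a = 4.47 Mm = 4.47e+06 m.
n = √(GM / a³).
n = √(3.267e+16 / (4.47e+06)³) rad/s ≈ 0.01913 rad/s.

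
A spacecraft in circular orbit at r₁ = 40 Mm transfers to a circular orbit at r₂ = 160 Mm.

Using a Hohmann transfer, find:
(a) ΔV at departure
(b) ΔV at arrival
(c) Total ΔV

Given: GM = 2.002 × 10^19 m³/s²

Convert to SI: r₁ = 40 Mm = 4e+07 m; r₂ = 160 Mm = 1.6e+08 m.
Transfer semi-major axis: a_t = (r₁ + r₂)/2 = (4e+07 + 1.6e+08)/2 = 1e+08 m.
Circular speeds: v₁ = √(GM/r₁) = 707460 m/s, v₂ = √(GM/r₂) = 353730 m/s.
Transfer speeds (vis-viva v² = GM(2/r − 1/a_t)): v₁ᵗ = 894874 m/s, v₂ᵗ = 223719 m/s.
(a) ΔV₁ = |v₁ᵗ − v₁| ≈ 1.874e+05 m/s = 187.4 km/s.
(b) ΔV₂ = |v₂ − v₂ᵗ| ≈ 1.3e+05 m/s = 130 km/s.
(c) ΔV_total = ΔV₁ + ΔV₂ ≈ 3.174e+05 m/s = 317.4 km/s.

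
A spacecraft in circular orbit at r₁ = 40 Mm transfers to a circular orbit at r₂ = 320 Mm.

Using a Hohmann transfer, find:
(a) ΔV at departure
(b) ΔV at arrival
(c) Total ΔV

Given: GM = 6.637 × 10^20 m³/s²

Convert to SI: r₁ = 40 Mm = 4e+07 m; r₂ = 320 Mm = 3.2e+08 m.
Transfer semi-major axis: a_t = (r₁ + r₂)/2 = (4e+07 + 3.2e+08)/2 = 1.8e+08 m.
Circular speeds: v₁ = √(GM/r₁) = 4.07339e+06 m/s, v₂ = √(GM/r₂) = 1.44016e+06 m/s.
Transfer speeds (vis-viva v² = GM(2/r − 1/a_t)): v₁ᵗ = 5.43119e+06 m/s, v₂ᵗ = 678898 m/s.
(a) ΔV₁ = |v₁ᵗ − v₁| ≈ 1.358e+06 m/s = 1358 km/s.
(b) ΔV₂ = |v₂ − v₂ᵗ| ≈ 7.613e+05 m/s = 761.3 km/s.
(c) ΔV_total = ΔV₁ + ΔV₂ ≈ 2.119e+06 m/s = 2119 km/s.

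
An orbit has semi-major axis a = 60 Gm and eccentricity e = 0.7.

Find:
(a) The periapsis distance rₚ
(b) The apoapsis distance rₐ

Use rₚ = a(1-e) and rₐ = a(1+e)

Convert to SI: a = 60 Gm = 6e+10 m.
(a) rₚ = a(1 − e) = 6e+10 · (1 − 0.7) = 6e+10 · 0.3 ≈ 1.8e+10 m = 18 Gm.
(b) rₐ = a(1 + e) = 6e+10 · (1 + 0.7) = 6e+10 · 1.7 ≈ 1.02e+11 m = 102 Gm.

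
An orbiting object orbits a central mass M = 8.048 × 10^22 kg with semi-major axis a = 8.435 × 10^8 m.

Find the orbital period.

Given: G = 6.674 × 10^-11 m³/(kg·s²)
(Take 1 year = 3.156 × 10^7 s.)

GM = G · M = 6.674e-11 · 8.048e+22 = 5.37124e+12 m³/s².
Kepler's third law: T = 2π √(a³ / GM).
Substituting a = 8.435e+08 m and GM = 5.37124e+12 m³/s²:
T = 2π √((8.435e+08)³ / 5.37124e+12) s
T ≈ 6.642e+07 s = 2.104 years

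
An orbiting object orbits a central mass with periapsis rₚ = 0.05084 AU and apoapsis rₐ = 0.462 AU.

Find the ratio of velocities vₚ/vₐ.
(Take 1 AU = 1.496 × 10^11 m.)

Convert to SI: rₚ = 0.05084 AU = 7.60566e+09 m; rₐ = 0.462 AU = 6.91152e+10 m.
Conservation of angular momentum gives rₚvₚ = rₐvₐ, so vₚ/vₐ = rₐ/rₚ.
vₚ/vₐ = 6.91152e+10 / 7.60566e+09 ≈ 9.087.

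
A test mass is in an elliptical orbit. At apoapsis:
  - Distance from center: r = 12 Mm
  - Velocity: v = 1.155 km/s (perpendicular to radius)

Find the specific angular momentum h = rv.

Convert to SI: r = 12 Mm = 1.2e+07 m; v = 1.155 km/s = 1155 m/s.
With v perpendicular to r, h = r · v.
h = 1.2e+07 · 1155 m²/s ≈ 1.386e+10 m²/s.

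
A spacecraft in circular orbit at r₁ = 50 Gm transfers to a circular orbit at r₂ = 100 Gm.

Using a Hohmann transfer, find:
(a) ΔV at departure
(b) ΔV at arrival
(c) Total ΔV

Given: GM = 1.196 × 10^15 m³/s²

Convert to SI: r₁ = 50 Gm = 5e+10 m; r₂ = 100 Gm = 1e+11 m.
Transfer semi-major axis: a_t = (r₁ + r₂)/2 = (5e+10 + 1e+11)/2 = 7.5e+10 m.
Circular speeds: v₁ = √(GM/r₁) = 154.661 m/s, v₂ = √(GM/r₂) = 109.362 m/s.
Transfer speeds (vis-viva v² = GM(2/r − 1/a_t)): v₁ᵗ = 178.587 m/s, v₂ᵗ = 89.2935 m/s.
(a) ΔV₁ = |v₁ᵗ − v₁| ≈ 23.93 m/s = 23.93 m/s.
(b) ΔV₂ = |v₂ − v₂ᵗ| ≈ 20.07 m/s = 20.07 m/s.
(c) ΔV_total = ΔV₁ + ΔV₂ ≈ 43.99 m/s = 43.99 m/s.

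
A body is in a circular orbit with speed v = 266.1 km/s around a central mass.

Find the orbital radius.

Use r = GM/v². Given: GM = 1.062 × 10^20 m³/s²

Convert to SI: v = 266.1 km/s = 266100 m/s.
For a circular orbit, v² = GM / r, so r = GM / v².
r = 1.062e+20 / (266100)² m ≈ 1.5e+09 m = 1.5 Gm.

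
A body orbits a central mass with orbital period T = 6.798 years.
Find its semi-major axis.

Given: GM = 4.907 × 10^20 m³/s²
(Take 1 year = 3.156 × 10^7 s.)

Convert to SI: T = 6.798 years = 2.14545e+08 s.
Invert Kepler's third law: a = (GM · T² / (4π²))^(1/3).
Substituting T = 2.14545e+08 s and GM = 4.907e+20 m³/s²:
a = (4.907e+20 · (2.14545e+08)² / (4π²))^(1/3) m
a ≈ 8.302e+11 m = 830.2 Gm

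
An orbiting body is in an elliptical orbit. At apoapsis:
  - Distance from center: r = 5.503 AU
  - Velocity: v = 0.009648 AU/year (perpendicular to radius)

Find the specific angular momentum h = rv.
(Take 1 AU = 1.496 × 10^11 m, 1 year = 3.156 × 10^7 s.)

Convert to SI: r = 5.503 AU = 8.23249e+11 m; v = 0.009648 AU/year = 45.7332 m/s.
With v perpendicular to r, h = r · v.
h = 8.23249e+11 · 45.7332 m²/s ≈ 3.765e+13 m²/s.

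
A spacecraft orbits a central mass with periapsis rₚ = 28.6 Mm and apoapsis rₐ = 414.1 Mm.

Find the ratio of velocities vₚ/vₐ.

Convert to SI: rₚ = 28.6 Mm = 2.86e+07 m; rₐ = 414.1 Mm = 4.141e+08 m.
Conservation of angular momentum gives rₚvₚ = rₐvₐ, so vₚ/vₐ = rₐ/rₚ.
vₚ/vₐ = 4.141e+08 / 2.86e+07 ≈ 14.48.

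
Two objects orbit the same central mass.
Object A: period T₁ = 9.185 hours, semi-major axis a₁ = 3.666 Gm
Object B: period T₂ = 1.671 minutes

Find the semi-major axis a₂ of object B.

Convert to SI: T₁ = 9.185 hours = 33066 s; a₁ = 3.666 Gm = 3.666e+09 m; T₂ = 1.671 minutes = 100.26 s.
Kepler's third law: (T₁/T₂)² = (a₁/a₂)³ ⇒ a₂ = a₁ · (T₂/T₁)^(2/3).
T₂/T₁ = 100.26 / 33066 = 0.00303212.
a₂ = 3.666e+09 · (0.00303212)^(2/3) m ≈ 7.68e+07 m = 76.8 Mm.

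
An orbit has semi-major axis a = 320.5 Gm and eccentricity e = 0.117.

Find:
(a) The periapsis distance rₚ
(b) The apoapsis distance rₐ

Convert to SI: a = 320.5 Gm = 3.205e+11 m.
(a) rₚ = a(1 − e) = 3.205e+11 · (1 − 0.117) = 3.205e+11 · 0.883 ≈ 2.83e+11 m = 283 Gm.
(b) rₐ = a(1 + e) = 3.205e+11 · (1 + 0.117) = 3.205e+11 · 1.117 ≈ 3.58e+11 m = 358 Gm.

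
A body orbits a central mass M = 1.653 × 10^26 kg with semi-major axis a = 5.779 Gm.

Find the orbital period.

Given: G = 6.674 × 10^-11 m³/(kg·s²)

Convert to SI: a = 5.779 Gm = 5.779e+09 m.
GM = G · M = 6.674e-11 · 1.653e+26 = 1.10321e+16 m³/s².
Kepler's third law: T = 2π √(a³ / GM).
Substituting a = 5.779e+09 m and GM = 1.10321e+16 m³/s²:
T = 2π √((5.779e+09)³ / 1.10321e+16) s
T ≈ 2.628e+07 s = 304.2 days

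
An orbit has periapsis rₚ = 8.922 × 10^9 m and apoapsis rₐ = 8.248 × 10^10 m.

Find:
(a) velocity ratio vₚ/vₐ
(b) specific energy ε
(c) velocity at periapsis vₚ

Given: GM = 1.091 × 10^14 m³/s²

(a) Conservation of angular momentum (rₚvₚ = rₐvₐ) gives vₚ/vₐ = rₐ/rₚ = 8.248e+10/8.922e+09 ≈ 9.245
(b) With a = (rₚ + rₐ)/2 = 4.5701e+10 m, ε = −GM/(2a) = −1.091e+14/(2 · 4.5701e+10) J/kg ≈ -1194 J/kg
(c) With a = (rₚ + rₐ)/2 = 4.5701e+10 m, vₚ = √(GM (2/rₚ − 1/a)) = √(1.091e+14 · (2/8.922e+09 − 1/4.5701e+10)) m/s ≈ 148.6 m/s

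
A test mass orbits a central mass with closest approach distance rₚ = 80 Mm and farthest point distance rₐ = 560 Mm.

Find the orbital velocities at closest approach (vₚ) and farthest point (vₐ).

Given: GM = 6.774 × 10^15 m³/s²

Convert to SI: rₚ = 80 Mm = 8e+07 m; rₐ = 560 Mm = 5.6e+08 m.
Use the vis-viva equation v² = GM(2/r − 1/a) with a = (rₚ + rₐ)/2 = (8e+07 + 5.6e+08)/2 = 3.2e+08 m.
vₚ = √(GM · (2/rₚ − 1/a)) = √(6.774e+15 · (2/8e+07 − 1/3.2e+08)) m/s ≈ 1.217e+04 m/s = 12.17 km/s.
vₐ = √(GM · (2/rₐ − 1/a)) = √(6.774e+15 · (2/5.6e+08 − 1/3.2e+08)) m/s ≈ 1739 m/s = 1.739 km/s.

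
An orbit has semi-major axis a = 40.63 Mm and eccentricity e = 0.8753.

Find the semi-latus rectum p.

Convert to SI: a = 40.63 Mm = 4.063e+07 m.
p = a (1 − e²).
p = 4.063e+07 · (1 − (0.8753)²) = 4.063e+07 · 0.23385 ≈ 9.501e+06 m = 9.501 Mm.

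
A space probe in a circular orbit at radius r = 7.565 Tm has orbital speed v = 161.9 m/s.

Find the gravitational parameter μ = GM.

Convert to SI: r = 7.565 Tm = 7.565e+12 m.
For a circular orbit v² = GM/r, so GM = v² · r.
GM = (161.9)² · 7.565e+12 m³/s² ≈ 1.983e+17 m³/s² = 1.983 × 10^17 m³/s².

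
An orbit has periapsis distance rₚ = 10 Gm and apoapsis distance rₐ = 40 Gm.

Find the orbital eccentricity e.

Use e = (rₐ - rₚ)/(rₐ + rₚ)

Convert to SI: rₚ = 10 Gm = 1e+10 m; rₐ = 40 Gm = 4e+10 m.
e = (rₐ − rₚ) / (rₐ + rₚ).
e = (4e+10 − 1e+10) / (4e+10 + 1e+10) = 3e+10 / 5e+10 ≈ 0.6.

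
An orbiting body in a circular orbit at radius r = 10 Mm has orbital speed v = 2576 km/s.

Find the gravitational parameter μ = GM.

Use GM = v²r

Convert to SI: r = 10 Mm = 1e+07 m; v = 2576 km/s = 2.576e+06 m/s.
For a circular orbit v² = GM/r, so GM = v² · r.
GM = (2.576e+06)² · 1e+07 m³/s² ≈ 6.636e+19 m³/s² = 6.636 × 10^19 m³/s².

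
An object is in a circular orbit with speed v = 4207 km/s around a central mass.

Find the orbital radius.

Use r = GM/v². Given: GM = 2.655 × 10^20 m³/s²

Convert to SI: v = 4207 km/s = 4.207e+06 m/s.
For a circular orbit, v² = GM / r, so r = GM / v².
r = 2.655e+20 / (4.207e+06)² m ≈ 1.5e+07 m = 15 Mm.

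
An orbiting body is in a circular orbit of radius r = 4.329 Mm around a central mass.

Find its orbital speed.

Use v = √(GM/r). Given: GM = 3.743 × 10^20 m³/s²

Convert to SI: r = 4.329 Mm = 4.329e+06 m.
For a circular orbit, gravity supplies the centripetal force, so v = √(GM / r).
v = √(3.743e+20 / 4.329e+06) m/s ≈ 9.299e+06 m/s = 9299 km/s.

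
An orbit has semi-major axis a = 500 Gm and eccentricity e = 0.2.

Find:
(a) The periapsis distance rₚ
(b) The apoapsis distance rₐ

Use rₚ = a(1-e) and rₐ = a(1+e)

Convert to SI: a = 500 Gm = 5e+11 m.
(a) rₚ = a(1 − e) = 5e+11 · (1 − 0.2) = 5e+11 · 0.8 ≈ 4e+11 m = 400 Gm.
(b) rₐ = a(1 + e) = 5e+11 · (1 + 0.2) = 5e+11 · 1.2 ≈ 6e+11 m = 600 Gm.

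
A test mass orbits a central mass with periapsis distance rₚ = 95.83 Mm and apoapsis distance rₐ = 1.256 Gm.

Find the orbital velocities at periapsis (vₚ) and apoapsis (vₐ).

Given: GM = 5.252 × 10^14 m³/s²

Convert to SI: rₚ = 95.83 Mm = 9.583e+07 m; rₐ = 1.256 Gm = 1.256e+09 m.
Use the vis-viva equation v² = GM(2/r − 1/a) with a = (rₚ + rₐ)/2 = (9.583e+07 + 1.256e+09)/2 = 6.75915e+08 m.
vₚ = √(GM · (2/rₚ − 1/a)) = √(5.252e+14 · (2/9.583e+07 − 1/6.75915e+08)) m/s ≈ 3191 m/s = 3.191 km/s.
vₐ = √(GM · (2/rₐ − 1/a)) = √(5.252e+14 · (2/1.256e+09 − 1/6.75915e+08)) m/s ≈ 243.5 m/s = 243.5 m/s.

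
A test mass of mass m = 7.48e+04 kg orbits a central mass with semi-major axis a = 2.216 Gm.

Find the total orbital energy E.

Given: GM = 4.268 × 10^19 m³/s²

Convert to SI: a = 2.216 Gm = 2.216e+09 m.
E = −GMm / (2a).
E = −4.268e+19 · 7.48e+04 / (2 · 2.216e+09) J ≈ -7.203e+14 J = -720.3 TJ.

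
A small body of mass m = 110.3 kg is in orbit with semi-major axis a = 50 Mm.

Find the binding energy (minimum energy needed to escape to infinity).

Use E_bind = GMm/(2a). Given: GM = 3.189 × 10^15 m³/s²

Convert to SI: a = 50 Mm = 5e+07 m.
Total orbital energy is E = −GMm/(2a); binding energy is E_bind = −E = GMm/(2a).
E_bind = 3.189e+15 · 110.3 / (2 · 5e+07) J ≈ 3.517e+09 J = 3.517 GJ.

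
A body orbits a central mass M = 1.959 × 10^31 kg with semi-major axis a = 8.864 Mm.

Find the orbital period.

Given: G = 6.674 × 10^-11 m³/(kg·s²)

Convert to SI: a = 8.864 Mm = 8.864e+06 m.
GM = G · M = 6.674e-11 · 1.959e+31 = 1.30744e+21 m³/s².
Kepler's third law: T = 2π √(a³ / GM).
Substituting a = 8.864e+06 m and GM = 1.30744e+21 m³/s²:
T = 2π √((8.864e+06)³ / 1.30744e+21) s
T ≈ 4.586 s = 4.586 seconds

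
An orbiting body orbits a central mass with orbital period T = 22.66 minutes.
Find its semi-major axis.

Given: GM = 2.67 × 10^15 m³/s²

Convert to SI: T = 22.66 minutes = 1359.6 s.
Invert Kepler's third law: a = (GM · T² / (4π²))^(1/3).
Substituting T = 1359.6 s and GM = 2.67e+15 m³/s²:
a = (2.67e+15 · (1359.6)² / (4π²))^(1/3) m
a ≈ 5e+06 m = 5 Mm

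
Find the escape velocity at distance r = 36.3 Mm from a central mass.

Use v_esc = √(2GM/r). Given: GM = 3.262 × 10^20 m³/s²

Convert to SI: r = 36.3 Mm = 3.63e+07 m.
Escape velocity comes from setting total energy to zero: ½v² − GM/r = 0 ⇒ v_esc = √(2GM / r).
v_esc = √(2 · 3.262e+20 / 3.63e+07) m/s ≈ 4.239e+06 m/s = 4239 km/s.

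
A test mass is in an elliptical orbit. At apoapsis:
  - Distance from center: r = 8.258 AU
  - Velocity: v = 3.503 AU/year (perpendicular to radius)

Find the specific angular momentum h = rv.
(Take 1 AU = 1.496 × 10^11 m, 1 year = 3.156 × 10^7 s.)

Convert to SI: r = 8.258 AU = 1.2354e+12 m; v = 3.503 AU/year = 16604.8 m/s.
With v perpendicular to r, h = r · v.
h = 1.2354e+12 · 16604.8 m²/s ≈ 2.051e+16 m²/s.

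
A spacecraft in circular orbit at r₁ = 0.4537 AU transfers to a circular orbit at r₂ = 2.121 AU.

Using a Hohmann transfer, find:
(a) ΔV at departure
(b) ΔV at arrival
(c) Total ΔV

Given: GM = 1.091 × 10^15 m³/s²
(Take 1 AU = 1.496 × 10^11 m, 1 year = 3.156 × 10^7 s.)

Convert to SI: r₁ = 0.4537 AU = 6.78735e+10 m; r₂ = 2.121 AU = 3.17302e+11 m.
Transfer semi-major axis: a_t = (r₁ + r₂)/2 = (6.78735e+10 + 3.17302e+11)/2 = 1.92588e+11 m.
Circular speeds: v₁ = √(GM/r₁) = 126.783 m/s, v₂ = √(GM/r₂) = 58.6376 m/s.
Transfer speeds (vis-viva v² = GM(2/r − 1/a_t)): v₁ᵗ = 162.736 m/s, v₂ᵗ = 34.8107 m/s.
(a) ΔV₁ = |v₁ᵗ − v₁| ≈ 35.95 m/s = 0.007585 AU/year.
(b) ΔV₂ = |v₂ − v₂ᵗ| ≈ 23.83 m/s = 0.005027 AU/year.
(c) ΔV_total = ΔV₁ + ΔV₂ ≈ 59.78 m/s = 0.01261 AU/year.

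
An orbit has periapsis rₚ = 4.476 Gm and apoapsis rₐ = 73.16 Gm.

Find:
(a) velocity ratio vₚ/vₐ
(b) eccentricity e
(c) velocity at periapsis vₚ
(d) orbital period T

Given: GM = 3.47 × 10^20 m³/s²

Convert to SI: rₚ = 4.476 Gm = 4.476e+09 m; rₐ = 73.16 Gm = 7.316e+10 m.
(a) Conservation of angular momentum (rₚvₚ = rₐvₐ) gives vₚ/vₐ = rₐ/rₚ = 7.316e+10/4.476e+09 ≈ 16.34
(b) e = (rₐ − rₚ)/(rₐ + rₚ) = (7.316e+10 − 4.476e+09)/(7.316e+10 + 4.476e+09) ≈ 0.8847
(c) With a = (rₚ + rₐ)/2 = 3.8818e+10 m, vₚ = √(GM (2/rₚ − 1/a)) = √(3.47e+20 · (2/4.476e+09 − 1/3.8818e+10)) m/s ≈ 3.822e+05 m/s
(d) With a = (rₚ + rₐ)/2 = 3.8818e+10 m, T = 2π √(a³/GM) = 2π √((3.8818e+10)³/3.47e+20) s ≈ 2.58e+06 s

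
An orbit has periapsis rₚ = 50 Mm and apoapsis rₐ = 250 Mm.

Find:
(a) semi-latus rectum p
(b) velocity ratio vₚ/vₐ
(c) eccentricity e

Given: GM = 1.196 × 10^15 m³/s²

Convert to SI: rₚ = 50 Mm = 5e+07 m; rₐ = 250 Mm = 2.5e+08 m.
(a) From a = (rₚ + rₐ)/2 = 1.5e+08 m and e = (rₐ − rₚ)/(rₐ + rₚ) = 0.666667, p = a(1 − e²) = 1.5e+08 · (1 − (0.666667)²) ≈ 8.333e+07 m
(b) Conservation of angular momentum (rₚvₚ = rₐvₐ) gives vₚ/vₐ = rₐ/rₚ = 2.5e+08/5e+07 ≈ 5
(c) e = (rₐ − rₚ)/(rₐ + rₚ) = (2.5e+08 − 5e+07)/(2.5e+08 + 5e+07) ≈ 0.6667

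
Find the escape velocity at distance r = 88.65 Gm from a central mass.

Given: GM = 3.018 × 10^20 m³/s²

Convert to SI: r = 88.65 Gm = 8.865e+10 m.
Escape velocity comes from setting total energy to zero: ½v² − GM/r = 0 ⇒ v_esc = √(2GM / r).
v_esc = √(2 · 3.018e+20 / 8.865e+10) m/s ≈ 8.252e+04 m/s = 82.52 km/s.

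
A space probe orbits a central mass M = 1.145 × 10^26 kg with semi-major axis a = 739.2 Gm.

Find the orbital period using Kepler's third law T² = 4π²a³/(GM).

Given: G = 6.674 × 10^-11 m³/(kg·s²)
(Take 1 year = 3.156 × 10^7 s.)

Convert to SI: a = 739.2 Gm = 7.392e+11 m.
GM = G · M = 6.674e-11 · 1.145e+26 = 7.64173e+15 m³/s².
Kepler's third law: T = 2π √(a³ / GM).
Substituting a = 7.392e+11 m and GM = 7.64173e+15 m³/s²:
T = 2π √((7.392e+11)³ / 7.64173e+15) s
T ≈ 4.568e+10 s = 1447 years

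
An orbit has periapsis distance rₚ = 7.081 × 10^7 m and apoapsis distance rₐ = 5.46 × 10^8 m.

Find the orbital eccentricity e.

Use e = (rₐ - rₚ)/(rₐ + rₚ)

e = (rₐ − rₚ) / (rₐ + rₚ).
e = (5.46e+08 − 7.081e+07) / (5.46e+08 + 7.081e+07) = 4.7519e+08 / 6.1681e+08 ≈ 0.7704.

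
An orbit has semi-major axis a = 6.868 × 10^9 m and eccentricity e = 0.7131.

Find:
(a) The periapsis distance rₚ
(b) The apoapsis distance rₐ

(a) rₚ = a(1 − e) = 6.868e+09 · (1 − 0.7131) = 6.868e+09 · 0.2869 ≈ 1.97e+09 m = 1.97 × 10^9 m.
(b) rₐ = a(1 + e) = 6.868e+09 · (1 + 0.7131) = 6.868e+09 · 1.7131 ≈ 1.177e+10 m = 1.177 × 10^10 m.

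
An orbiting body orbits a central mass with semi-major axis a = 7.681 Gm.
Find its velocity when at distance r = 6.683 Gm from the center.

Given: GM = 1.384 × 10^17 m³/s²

Convert to SI: a = 7.681 Gm = 7.681e+09 m; r = 6.683 Gm = 6.683e+09 m.
Vis-viva: v = √(GM · (2/r − 1/a)).
2/r − 1/a = 2/6.683e+09 − 1/7.681e+09 = 1.69075e-10 m⁻¹.
v = √(1.384e+17 · 1.69075e-10) m/s ≈ 4837 m/s = 4.837 km/s.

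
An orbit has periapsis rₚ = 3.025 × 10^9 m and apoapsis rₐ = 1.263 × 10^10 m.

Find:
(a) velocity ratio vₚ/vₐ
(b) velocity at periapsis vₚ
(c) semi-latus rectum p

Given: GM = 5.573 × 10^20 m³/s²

(a) Conservation of angular momentum (rₚvₚ = rₐvₐ) gives vₚ/vₐ = rₐ/rₚ = 1.263e+10/3.025e+09 ≈ 4.175
(b) With a = (rₚ + rₐ)/2 = 7.8275e+09 m, vₚ = √(GM (2/rₚ − 1/a)) = √(5.573e+20 · (2/3.025e+09 − 1/7.8275e+09)) m/s ≈ 5.452e+05 m/s
(c) From a = (rₚ + rₐ)/2 = 7.8275e+09 m and e = (rₐ − rₚ)/(rₐ + rₚ) = 0.613542, p = a(1 − e²) = 7.8275e+09 · (1 − (0.613542)²) ≈ 4.881e+09 m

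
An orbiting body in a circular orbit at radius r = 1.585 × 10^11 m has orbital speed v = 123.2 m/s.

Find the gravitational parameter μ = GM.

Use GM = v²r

For a circular orbit v² = GM/r, so GM = v² · r.
GM = (123.2)² · 1.585e+11 m³/s² ≈ 2.406e+15 m³/s² = 2.406 × 10^15 m³/s².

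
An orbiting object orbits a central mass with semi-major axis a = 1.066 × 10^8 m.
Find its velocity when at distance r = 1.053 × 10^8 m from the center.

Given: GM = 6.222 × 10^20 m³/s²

Vis-viva: v = √(GM · (2/r − 1/a)).
2/r − 1/a = 2/1.053e+08 − 1/1.066e+08 = 9.61249e-09 m⁻¹.
v = √(6.222e+20 · 9.61249e-09) m/s ≈ 2.446e+06 m/s = 2446 km/s.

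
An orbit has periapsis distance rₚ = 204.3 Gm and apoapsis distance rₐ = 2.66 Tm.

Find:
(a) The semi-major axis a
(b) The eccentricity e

Convert to SI: rₚ = 204.3 Gm = 2.043e+11 m; rₐ = 2.66 Tm = 2.66e+12 m.
(a) a = (rₚ + rₐ) / 2 = (2.043e+11 + 2.66e+12) / 2 ≈ 1.432e+12 m = 1.432 Tm.
(b) e = (rₐ − rₚ) / (rₐ + rₚ) = (2.66e+12 − 2.043e+11) / (2.66e+12 + 2.043e+11) ≈ 0.8573.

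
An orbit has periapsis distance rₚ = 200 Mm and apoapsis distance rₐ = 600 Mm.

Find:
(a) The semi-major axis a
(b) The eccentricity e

Convert to SI: rₚ = 200 Mm = 2e+08 m; rₐ = 600 Mm = 6e+08 m.
(a) a = (rₚ + rₐ) / 2 = (2e+08 + 6e+08) / 2 ≈ 4e+08 m = 400 Mm.
(b) e = (rₐ − rₚ) / (rₐ + rₚ) = (6e+08 − 2e+08) / (6e+08 + 2e+08) ≈ 0.5.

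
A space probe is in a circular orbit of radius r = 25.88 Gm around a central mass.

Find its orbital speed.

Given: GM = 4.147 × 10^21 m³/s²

Convert to SI: r = 25.88 Gm = 2.588e+10 m.
For a circular orbit, gravity supplies the centripetal force, so v = √(GM / r).
v = √(4.147e+21 / 2.588e+10) m/s ≈ 4.003e+05 m/s = 400.3 km/s.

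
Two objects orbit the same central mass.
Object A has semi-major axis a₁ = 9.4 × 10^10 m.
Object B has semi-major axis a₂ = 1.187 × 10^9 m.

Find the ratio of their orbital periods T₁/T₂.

From Kepler's third law, (T₁/T₂)² = (a₁/a₂)³, so T₁/T₂ = (a₁/a₂)^(3/2).
a₁/a₂ = 9.4e+10 / 1.187e+09 = 79.1912.
T₁/T₂ = (79.1912)^(3/2) ≈ 704.7.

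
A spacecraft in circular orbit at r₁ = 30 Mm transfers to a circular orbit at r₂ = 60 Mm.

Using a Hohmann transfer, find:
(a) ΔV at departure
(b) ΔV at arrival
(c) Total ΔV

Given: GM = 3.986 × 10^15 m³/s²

Convert to SI: r₁ = 30 Mm = 3e+07 m; r₂ = 60 Mm = 6e+07 m.
Transfer semi-major axis: a_t = (r₁ + r₂)/2 = (3e+07 + 6e+07)/2 = 4.5e+07 m.
Circular speeds: v₁ = √(GM/r₁) = 11526.8 m/s, v₂ = √(GM/r₂) = 8150.66 m/s.
Transfer speeds (vis-viva v² = GM(2/r − 1/a_t)): v₁ᵗ = 13310 m/s, v₂ᵗ = 6654.99 m/s.
(a) ΔV₁ = |v₁ᵗ − v₁| ≈ 1783 m/s = 1.783 km/s.
(b) ΔV₂ = |v₂ − v₂ᵗ| ≈ 1496 m/s = 1.496 km/s.
(c) ΔV_total = ΔV₁ + ΔV₂ ≈ 3279 m/s = 3.279 km/s.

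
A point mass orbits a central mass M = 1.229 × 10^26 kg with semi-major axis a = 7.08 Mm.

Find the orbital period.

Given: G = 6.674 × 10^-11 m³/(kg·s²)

Convert to SI: a = 7.08 Mm = 7.08e+06 m.
GM = G · M = 6.674e-11 · 1.229e+26 = 8.20235e+15 m³/s².
Kepler's third law: T = 2π √(a³ / GM).
Substituting a = 7.08e+06 m and GM = 8.20235e+15 m³/s²:
T = 2π √((7.08e+06)³ / 8.20235e+15) s
T ≈ 1307 s = 21.78 minutes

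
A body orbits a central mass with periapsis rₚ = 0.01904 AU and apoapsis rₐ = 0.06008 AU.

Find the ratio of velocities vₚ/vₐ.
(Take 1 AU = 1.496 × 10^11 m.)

Convert to SI: rₚ = 0.01904 AU = 2.84838e+09 m; rₐ = 0.06008 AU = 8.98797e+09 m.
Conservation of angular momentum gives rₚvₚ = rₐvₐ, so vₚ/vₐ = rₐ/rₚ.
vₚ/vₐ = 8.98797e+09 / 2.84838e+09 ≈ 3.155.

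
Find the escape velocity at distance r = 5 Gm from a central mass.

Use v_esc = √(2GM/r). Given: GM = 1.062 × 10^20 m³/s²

Convert to SI: r = 5 Gm = 5e+09 m.
Escape velocity comes from setting total energy to zero: ½v² − GM/r = 0 ⇒ v_esc = √(2GM / r).
v_esc = √(2 · 1.062e+20 / 5e+09) m/s ≈ 2.061e+05 m/s = 206.1 km/s.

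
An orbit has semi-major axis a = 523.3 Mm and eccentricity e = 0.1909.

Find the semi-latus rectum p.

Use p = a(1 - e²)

Convert to SI: a = 523.3 Mm = 5.233e+08 m.
p = a (1 − e²).
p = 5.233e+08 · (1 − (0.1909)²) = 5.233e+08 · 0.963557 ≈ 5.042e+08 m = 504.2 Mm.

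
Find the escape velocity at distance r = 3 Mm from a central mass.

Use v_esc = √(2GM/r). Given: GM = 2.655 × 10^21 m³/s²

Convert to SI: r = 3 Mm = 3e+06 m.
Escape velocity comes from setting total energy to zero: ½v² − GM/r = 0 ⇒ v_esc = √(2GM / r).
v_esc = √(2 · 2.655e+21 / 3e+06) m/s ≈ 4.207e+07 m/s = 4.207e+04 km/s.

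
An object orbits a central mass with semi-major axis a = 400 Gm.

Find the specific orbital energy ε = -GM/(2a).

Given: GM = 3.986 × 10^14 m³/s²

Convert to SI: a = 400 Gm = 4e+11 m.
ε = −GM / (2a).
ε = −3.986e+14 / (2 · 4e+11) J/kg ≈ -498.2 J/kg = -498.2 J/kg.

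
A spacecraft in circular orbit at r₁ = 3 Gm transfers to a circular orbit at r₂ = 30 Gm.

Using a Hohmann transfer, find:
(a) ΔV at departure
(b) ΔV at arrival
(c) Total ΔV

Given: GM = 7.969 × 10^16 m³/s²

Convert to SI: r₁ = 3 Gm = 3e+09 m; r₂ = 30 Gm = 3e+10 m.
Transfer semi-major axis: a_t = (r₁ + r₂)/2 = (3e+09 + 3e+10)/2 = 1.65e+10 m.
Circular speeds: v₁ = √(GM/r₁) = 5153.96 m/s, v₂ = √(GM/r₂) = 1629.83 m/s.
Transfer speeds (vis-viva v² = GM(2/r − 1/a_t)): v₁ᵗ = 6949.6 m/s, v₂ᵗ = 694.96 m/s.
(a) ΔV₁ = |v₁ᵗ − v₁| ≈ 1796 m/s = 1.796 km/s.
(b) ΔV₂ = |v₂ − v₂ᵗ| ≈ 934.9 m/s = 934.9 m/s.
(c) ΔV_total = ΔV₁ + ΔV₂ ≈ 2731 m/s = 2.731 km/s.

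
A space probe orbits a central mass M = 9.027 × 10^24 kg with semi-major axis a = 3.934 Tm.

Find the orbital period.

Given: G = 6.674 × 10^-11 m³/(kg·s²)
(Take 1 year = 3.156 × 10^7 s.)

Convert to SI: a = 3.934 Tm = 3.934e+12 m.
GM = G · M = 6.674e-11 · 9.027e+24 = 6.02462e+14 m³/s².
Kepler's third law: T = 2π √(a³ / GM).
Substituting a = 3.934e+12 m and GM = 6.02462e+14 m³/s²:
T = 2π √((3.934e+12)³ / 6.02462e+14) s
T ≈ 1.997e+12 s = 6.329e+04 years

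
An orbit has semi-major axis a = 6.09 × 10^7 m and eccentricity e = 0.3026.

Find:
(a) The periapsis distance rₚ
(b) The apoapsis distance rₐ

(a) rₚ = a(1 − e) = 6.09e+07 · (1 − 0.3026) = 6.09e+07 · 0.6974 ≈ 4.247e+07 m = 4.247 × 10^7 m.
(b) rₐ = a(1 + e) = 6.09e+07 · (1 + 0.3026) = 6.09e+07 · 1.3026 ≈ 7.933e+07 m = 7.933 × 10^7 m.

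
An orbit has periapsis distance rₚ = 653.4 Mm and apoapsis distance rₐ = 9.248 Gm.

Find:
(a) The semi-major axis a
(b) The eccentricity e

Convert to SI: rₚ = 653.4 Mm = 6.534e+08 m; rₐ = 9.248 Gm = 9.248e+09 m.
(a) a = (rₚ + rₐ) / 2 = (6.534e+08 + 9.248e+09) / 2 ≈ 4.951e+09 m = 4.951 Gm.
(b) e = (rₐ − rₚ) / (rₐ + rₚ) = (9.248e+09 − 6.534e+08) / (9.248e+09 + 6.534e+08) ≈ 0.868.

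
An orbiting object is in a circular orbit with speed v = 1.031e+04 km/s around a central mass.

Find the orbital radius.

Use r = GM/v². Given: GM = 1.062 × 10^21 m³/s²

Convert to SI: v = 1.031e+04 km/s = 1.031e+07 m/s.
For a circular orbit, v² = GM / r, so r = GM / v².
r = 1.062e+21 / (1.031e+07)² m ≈ 9.991e+06 m = 9.991 Mm.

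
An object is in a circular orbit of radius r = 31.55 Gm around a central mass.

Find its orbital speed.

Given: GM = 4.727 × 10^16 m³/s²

Convert to SI: r = 31.55 Gm = 3.155e+10 m.
For a circular orbit, gravity supplies the centripetal force, so v = √(GM / r).
v = √(4.727e+16 / 3.155e+10) m/s ≈ 1224 m/s = 1.224 km/s.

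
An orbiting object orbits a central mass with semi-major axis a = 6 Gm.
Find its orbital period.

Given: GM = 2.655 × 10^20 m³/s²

Convert to SI: a = 6 Gm = 6e+09 m.
Kepler's third law: T = 2π √(a³ / GM).
Substituting a = 6e+09 m and GM = 2.655e+20 m³/s²:
T = 2π √((6e+09)³ / 2.655e+20) s
T ≈ 1.792e+05 s = 2.074 days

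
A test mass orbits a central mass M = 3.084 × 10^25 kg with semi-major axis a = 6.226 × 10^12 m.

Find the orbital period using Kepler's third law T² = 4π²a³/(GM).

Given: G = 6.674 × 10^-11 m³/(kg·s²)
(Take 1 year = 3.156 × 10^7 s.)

GM = G · M = 6.674e-11 · 3.084e+25 = 2.05826e+15 m³/s².
Kepler's third law: T = 2π √(a³ / GM).
Substituting a = 6.226e+12 m and GM = 2.05826e+15 m³/s²:
T = 2π √((6.226e+12)³ / 2.05826e+15) s
T ≈ 2.152e+12 s = 6.817e+04 years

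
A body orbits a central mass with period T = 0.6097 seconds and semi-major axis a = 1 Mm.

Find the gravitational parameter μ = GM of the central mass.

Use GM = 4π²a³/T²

Convert to SI: a = 1 Mm = 1e+06 m.
GM = 4π² · a³ / T².
GM = 4π² · (1e+06)³ / (0.6097)² m³/s² ≈ 1.062e+20 m³/s² = 1.062 × 10^20 m³/s².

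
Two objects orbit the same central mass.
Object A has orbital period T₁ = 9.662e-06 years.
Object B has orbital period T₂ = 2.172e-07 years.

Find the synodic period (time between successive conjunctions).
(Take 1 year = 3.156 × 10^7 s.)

Convert to SI: T₁ = 9.662e-06 years = 304.933 s; T₂ = 2.172e-07 years = 6.85483 s.
T_syn = |T₁ · T₂ / (T₁ − T₂)|.
T_syn = |304.933 · 6.85483 / (304.933 − 6.85483)| s ≈ 7.012 s = 2.222e-07 years.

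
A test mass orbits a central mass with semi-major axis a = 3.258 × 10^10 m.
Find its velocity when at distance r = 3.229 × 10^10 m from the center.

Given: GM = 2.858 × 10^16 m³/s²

Vis-viva: v = √(GM · (2/r − 1/a)).
2/r − 1/a = 2/3.229e+10 − 1/3.258e+10 = 3.1245e-11 m⁻¹.
v = √(2.858e+16 · 3.1245e-11) m/s ≈ 945 m/s = 945 m/s.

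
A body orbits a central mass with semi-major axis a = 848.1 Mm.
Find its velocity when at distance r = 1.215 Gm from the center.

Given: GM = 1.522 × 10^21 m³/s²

Convert to SI: a = 848.1 Mm = 8.481e+08 m; r = 1.215 Gm = 1.215e+09 m.
Vis-viva: v = √(GM · (2/r − 1/a)).
2/r − 1/a = 2/1.215e+09 − 1/8.481e+08 = 4.66984e-10 m⁻¹.
v = √(1.522e+21 · 4.66984e-10) m/s ≈ 8.431e+05 m/s = 843.1 km/s.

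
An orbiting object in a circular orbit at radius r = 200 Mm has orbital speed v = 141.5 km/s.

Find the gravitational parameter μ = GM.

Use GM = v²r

Convert to SI: r = 200 Mm = 2e+08 m; v = 141.5 km/s = 141500 m/s.
For a circular orbit v² = GM/r, so GM = v² · r.
GM = (141500)² · 2e+08 m³/s² ≈ 4.004e+18 m³/s² = 4.004 × 10^18 m³/s².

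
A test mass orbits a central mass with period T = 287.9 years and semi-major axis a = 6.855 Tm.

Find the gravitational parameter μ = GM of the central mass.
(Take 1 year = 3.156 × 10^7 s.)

Convert to SI: T = 287.9 years = 9.08612e+09 s; a = 6.855 Tm = 6.855e+12 m.
GM = 4π² · a³ / T².
GM = 4π² · (6.855e+12)³ / (9.08612e+09)² m³/s² ≈ 1.54e+20 m³/s² = 1.54 × 10^20 m³/s².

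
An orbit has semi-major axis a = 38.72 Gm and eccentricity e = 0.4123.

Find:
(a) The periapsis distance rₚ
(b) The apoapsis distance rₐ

Convert to SI: a = 38.72 Gm = 3.872e+10 m.
(a) rₚ = a(1 − e) = 3.872e+10 · (1 − 0.4123) = 3.872e+10 · 0.5877 ≈ 2.276e+10 m = 22.76 Gm.
(b) rₐ = a(1 + e) = 3.872e+10 · (1 + 0.4123) = 3.872e+10 · 1.4123 ≈ 5.468e+10 m = 54.68 Gm.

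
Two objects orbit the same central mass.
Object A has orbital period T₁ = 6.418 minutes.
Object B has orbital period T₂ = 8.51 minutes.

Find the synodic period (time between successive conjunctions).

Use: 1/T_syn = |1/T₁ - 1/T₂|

Convert to SI: T₁ = 6.418 minutes = 385.08 s; T₂ = 8.51 minutes = 510.6 s.
T_syn = |T₁ · T₂ / (T₁ − T₂)|.
T_syn = |385.08 · 510.6 / (385.08 − 510.6)| s ≈ 1566 s = 26.11 minutes.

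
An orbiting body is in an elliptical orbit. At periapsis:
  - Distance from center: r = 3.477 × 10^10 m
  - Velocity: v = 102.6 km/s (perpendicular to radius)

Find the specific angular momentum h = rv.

Convert to SI: v = 102.6 km/s = 102600 m/s.
With v perpendicular to r, h = r · v.
h = 3.477e+10 · 102600 m²/s ≈ 3.567e+15 m²/s.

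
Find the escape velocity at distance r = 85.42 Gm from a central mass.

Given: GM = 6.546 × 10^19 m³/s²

Convert to SI: r = 85.42 Gm = 8.542e+10 m.
Escape velocity comes from setting total energy to zero: ½v² − GM/r = 0 ⇒ v_esc = √(2GM / r).
v_esc = √(2 · 6.546e+19 / 8.542e+10) m/s ≈ 3.915e+04 m/s = 39.15 km/s.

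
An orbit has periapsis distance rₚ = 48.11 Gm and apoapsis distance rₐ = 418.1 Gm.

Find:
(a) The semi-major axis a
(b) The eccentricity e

Convert to SI: rₚ = 48.11 Gm = 4.811e+10 m; rₐ = 418.1 Gm = 4.181e+11 m.
(a) a = (rₚ + rₐ) / 2 = (4.811e+10 + 4.181e+11) / 2 ≈ 2.331e+11 m = 233.1 Gm.
(b) e = (rₐ − rₚ) / (rₐ + rₚ) = (4.181e+11 − 4.811e+10) / (4.181e+11 + 4.811e+10) ≈ 0.7936.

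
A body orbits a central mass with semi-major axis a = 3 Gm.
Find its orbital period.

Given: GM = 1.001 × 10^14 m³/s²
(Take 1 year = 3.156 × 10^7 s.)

Convert to SI: a = 3 Gm = 3e+09 m.
Kepler's third law: T = 2π √(a³ / GM).
Substituting a = 3e+09 m and GM = 1.001e+14 m³/s²:
T = 2π √((3e+09)³ / 1.001e+14) s
T ≈ 1.032e+08 s = 3.27 years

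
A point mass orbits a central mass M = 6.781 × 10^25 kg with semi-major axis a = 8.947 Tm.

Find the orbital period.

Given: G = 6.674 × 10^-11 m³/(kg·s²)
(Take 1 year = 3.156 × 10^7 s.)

Convert to SI: a = 8.947 Tm = 8.947e+12 m.
GM = G · M = 6.674e-11 · 6.781e+25 = 4.52564e+15 m³/s².
Kepler's third law: T = 2π √(a³ / GM).
Substituting a = 8.947e+12 m and GM = 4.52564e+15 m³/s²:
T = 2π √((8.947e+12)³ / 4.52564e+15) s
T ≈ 2.5e+12 s = 7.92e+04 years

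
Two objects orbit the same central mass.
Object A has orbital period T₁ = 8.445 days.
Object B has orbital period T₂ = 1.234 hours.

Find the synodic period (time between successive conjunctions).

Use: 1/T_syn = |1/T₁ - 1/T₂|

Convert to SI: T₁ = 8.445 days = 729648 s; T₂ = 1.234 hours = 4442.4 s.
T_syn = |T₁ · T₂ / (T₁ − T₂)|.
T_syn = |729648 · 4442.4 / (729648 − 4442.4)| s ≈ 4470 s = 1.242 hours.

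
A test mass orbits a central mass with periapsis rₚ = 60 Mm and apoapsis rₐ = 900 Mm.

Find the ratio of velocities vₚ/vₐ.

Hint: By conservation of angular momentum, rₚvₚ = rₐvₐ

Convert to SI: rₚ = 60 Mm = 6e+07 m; rₐ = 900 Mm = 9e+08 m.
Conservation of angular momentum gives rₚvₚ = rₐvₐ, so vₚ/vₐ = rₐ/rₚ.
vₚ/vₐ = 9e+08 / 6e+07 ≈ 15.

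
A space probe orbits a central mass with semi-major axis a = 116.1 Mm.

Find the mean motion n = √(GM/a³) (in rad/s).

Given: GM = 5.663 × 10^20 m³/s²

Convert to SI: a = 116.1 Mm = 1.161e+08 m.
n = √(GM / a³).
n = √(5.663e+20 / (1.161e+08)³) rad/s ≈ 0.01902 rad/s.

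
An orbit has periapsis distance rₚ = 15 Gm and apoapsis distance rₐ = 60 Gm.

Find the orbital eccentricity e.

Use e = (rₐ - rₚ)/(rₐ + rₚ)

Convert to SI: rₚ = 15 Gm = 1.5e+10 m; rₐ = 60 Gm = 6e+10 m.
e = (rₐ − rₚ) / (rₐ + rₚ).
e = (6e+10 − 1.5e+10) / (6e+10 + 1.5e+10) = 4.5e+10 / 7.5e+10 ≈ 0.6.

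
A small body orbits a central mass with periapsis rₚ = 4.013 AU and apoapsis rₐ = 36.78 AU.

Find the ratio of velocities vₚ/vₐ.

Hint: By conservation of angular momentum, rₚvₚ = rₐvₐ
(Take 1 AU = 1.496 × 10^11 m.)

Convert to SI: rₚ = 4.013 AU = 6.00345e+11 m; rₐ = 36.78 AU = 5.50229e+12 m.
Conservation of angular momentum gives rₚvₚ = rₐvₐ, so vₚ/vₐ = rₐ/rₚ.
vₚ/vₐ = 5.50229e+12 / 6.00345e+11 ≈ 9.165.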